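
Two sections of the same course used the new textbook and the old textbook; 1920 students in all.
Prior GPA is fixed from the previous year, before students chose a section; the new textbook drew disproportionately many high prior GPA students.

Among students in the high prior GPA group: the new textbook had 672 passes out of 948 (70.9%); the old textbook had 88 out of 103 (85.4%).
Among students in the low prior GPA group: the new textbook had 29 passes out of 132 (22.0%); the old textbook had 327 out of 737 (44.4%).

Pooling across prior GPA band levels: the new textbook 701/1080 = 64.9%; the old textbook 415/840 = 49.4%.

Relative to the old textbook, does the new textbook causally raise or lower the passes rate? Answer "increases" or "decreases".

Since prior GPA band is a pre-existing factor (not a product of the teaching method) and it affects the outcome on its own, it is a confounder. The stratified rates, not the pooled rate, identify the causal effect.
Within each level — high prior GPA: 70.9% vs 85.4%; low prior GPA: 22.0% vs 44.4% — the old textbook is higher every time.

decreases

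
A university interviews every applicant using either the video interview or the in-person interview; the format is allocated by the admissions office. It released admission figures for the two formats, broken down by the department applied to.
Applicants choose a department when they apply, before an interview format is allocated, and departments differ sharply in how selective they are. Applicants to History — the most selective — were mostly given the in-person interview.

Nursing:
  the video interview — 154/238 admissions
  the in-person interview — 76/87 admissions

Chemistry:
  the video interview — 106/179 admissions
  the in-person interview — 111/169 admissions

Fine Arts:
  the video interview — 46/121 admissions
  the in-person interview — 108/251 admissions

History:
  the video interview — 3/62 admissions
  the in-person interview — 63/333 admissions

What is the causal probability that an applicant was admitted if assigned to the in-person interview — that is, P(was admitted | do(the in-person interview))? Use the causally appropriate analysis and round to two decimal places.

0.52

The imbalance in department arose from how applicants were allocated, not from anything the interview format did; and department independently affects the outcome. The pooled gap is confounded — condition on department.
Standardising the in-person interview to the population department mix: 0.226·76/87 + 0.242·111/169 + 0.258·108/251 + 0.274·63/333 = 0.519.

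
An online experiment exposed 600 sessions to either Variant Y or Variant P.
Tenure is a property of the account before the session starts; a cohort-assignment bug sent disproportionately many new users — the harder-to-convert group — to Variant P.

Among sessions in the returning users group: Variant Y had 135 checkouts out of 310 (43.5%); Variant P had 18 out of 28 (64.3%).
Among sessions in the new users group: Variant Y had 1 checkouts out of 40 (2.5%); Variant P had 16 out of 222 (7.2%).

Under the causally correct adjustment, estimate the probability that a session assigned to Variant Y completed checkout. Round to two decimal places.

The stratified and pooled comparisons disagree (Variant P wins within each user tenure; Variant Y wins overall), so the answer turns on the causal role of user tenure.
The imbalance in user tenure arose from how sessions were allocated, not from anything the variant did; and user tenure independently affects the outcome. The pooled gap is confounded — condition on user tenure.
Standardising Variant Y to the population user tenure mix: 0.563·135/310 + 0.437·1/40 = 0.256.

0.26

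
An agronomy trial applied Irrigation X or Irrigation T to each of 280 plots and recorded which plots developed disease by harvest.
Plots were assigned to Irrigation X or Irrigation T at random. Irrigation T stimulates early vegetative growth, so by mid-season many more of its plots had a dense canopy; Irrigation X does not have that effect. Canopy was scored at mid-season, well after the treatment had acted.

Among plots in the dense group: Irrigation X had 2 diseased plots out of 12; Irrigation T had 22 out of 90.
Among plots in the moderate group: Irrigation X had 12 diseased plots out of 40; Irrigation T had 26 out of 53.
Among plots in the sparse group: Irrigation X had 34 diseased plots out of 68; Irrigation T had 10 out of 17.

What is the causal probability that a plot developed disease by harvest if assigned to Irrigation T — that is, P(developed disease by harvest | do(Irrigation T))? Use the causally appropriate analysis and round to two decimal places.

The mid-season canopy-specific comparison favours Irrigation X throughout, but the pooled figures favour Irrigation T. The question is whether to condition on mid-season canopy.
Because the irrigation influences mid-season canopy, mid-season canopy is a post-treatment mediator, not a confounder. Stratifying on it would bias the estimate; the causal effect is the crude pooled difference.
So P(outcome | do(Irrigation T)) is just the pooled rate for Irrigation T: 58/160 = 0.362.

0.36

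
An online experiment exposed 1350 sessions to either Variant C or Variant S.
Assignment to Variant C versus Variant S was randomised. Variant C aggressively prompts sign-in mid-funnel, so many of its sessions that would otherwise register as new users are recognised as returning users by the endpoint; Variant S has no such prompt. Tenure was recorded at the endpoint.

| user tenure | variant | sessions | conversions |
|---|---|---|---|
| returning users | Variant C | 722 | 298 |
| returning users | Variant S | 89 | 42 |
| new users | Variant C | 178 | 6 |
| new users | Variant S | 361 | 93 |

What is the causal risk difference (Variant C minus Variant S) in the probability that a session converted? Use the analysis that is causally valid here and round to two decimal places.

+0.04

Stratifying would compare variants among sessions the variants themselves sorted into user tenure groups — a form of selection on an intermediate. The unconditioned pooled rates give the total causal effect.
The causal difference is the pooled difference: 0.338 − 0.300 = +0.038.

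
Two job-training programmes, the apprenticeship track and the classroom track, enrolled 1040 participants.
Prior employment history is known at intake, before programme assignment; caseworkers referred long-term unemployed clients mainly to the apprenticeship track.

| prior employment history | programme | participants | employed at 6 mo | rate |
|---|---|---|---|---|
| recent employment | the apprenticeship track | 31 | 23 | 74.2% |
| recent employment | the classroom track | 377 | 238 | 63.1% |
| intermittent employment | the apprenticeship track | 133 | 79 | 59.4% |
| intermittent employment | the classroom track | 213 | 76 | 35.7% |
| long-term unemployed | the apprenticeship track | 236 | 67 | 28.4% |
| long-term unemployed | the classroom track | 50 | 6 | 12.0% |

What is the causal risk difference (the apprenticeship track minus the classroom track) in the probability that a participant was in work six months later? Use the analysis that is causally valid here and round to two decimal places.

the apprenticeship track is higher inside every prior employment history stratum but the classroom track is higher in aggregate. Whether to stratify depends on how prior employment history relates to the programme.
Prior employment history satisfies the back-door criterion: it is not a descendant of the programme, and it blocks the spurious path from programme to outcome. Adjusting for it (i.e., using the within-prior employment history rates) gives the causal effect.
Adjusting over the population distribution of prior employment history: 0.392·(0.742−0.631) + 0.333·(0.594−0.357) + 0.275·(0.284−0.120) = +0.167.

+0.17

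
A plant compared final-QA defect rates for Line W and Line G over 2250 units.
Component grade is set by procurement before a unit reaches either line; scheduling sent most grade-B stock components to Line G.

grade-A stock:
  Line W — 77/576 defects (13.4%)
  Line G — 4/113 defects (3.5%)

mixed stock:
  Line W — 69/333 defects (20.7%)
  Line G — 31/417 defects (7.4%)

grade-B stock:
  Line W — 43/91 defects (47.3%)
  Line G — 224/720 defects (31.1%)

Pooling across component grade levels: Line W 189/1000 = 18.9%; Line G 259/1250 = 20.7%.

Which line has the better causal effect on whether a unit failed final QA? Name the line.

The stratified and pooled comparisons disagree (Line G wins within each component grade; Line W wins overall), so the answer turns on the causal role of component grade.
Component grade is set before the line has any effect — it is not caused by the line — and it independently drives the outcome. That makes it a confounder, so the causal comparison is within component grade levels.
Within each level — grade-A stock: 13.4% vs 3.5%; mixed stock: 20.7% vs 7.4%; grade-B stock: 47.3% vs 31.1% — Line G is lower every time.

Line G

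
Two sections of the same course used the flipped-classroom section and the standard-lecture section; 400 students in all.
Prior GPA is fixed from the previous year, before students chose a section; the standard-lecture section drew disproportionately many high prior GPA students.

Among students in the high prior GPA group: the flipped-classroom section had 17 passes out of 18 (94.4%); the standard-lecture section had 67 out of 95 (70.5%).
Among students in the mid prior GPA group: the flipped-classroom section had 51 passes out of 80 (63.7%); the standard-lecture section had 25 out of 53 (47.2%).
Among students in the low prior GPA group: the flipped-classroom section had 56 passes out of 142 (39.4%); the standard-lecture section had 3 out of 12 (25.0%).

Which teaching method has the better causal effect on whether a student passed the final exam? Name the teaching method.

The prior GPA band-specific comparison favours the flipped-classroom section throughout, but the pooled figures favour the standard-lecture section. The question is whether to condition on prior GPA band.
Here prior GPA band is a common cause — it drives both which teaching method a case falls under and the outcome. The crude comparison mixes populations; the stratum-specific rates are the causally relevant ones.
Within each level — high prior GPA: 94.4% vs 70.5%; mid prior GPA: 63.7% vs 47.2%; low prior GPA: 39.4% vs 25.0% — the flipped-classroom section is higher every time.

the flipped-classroom section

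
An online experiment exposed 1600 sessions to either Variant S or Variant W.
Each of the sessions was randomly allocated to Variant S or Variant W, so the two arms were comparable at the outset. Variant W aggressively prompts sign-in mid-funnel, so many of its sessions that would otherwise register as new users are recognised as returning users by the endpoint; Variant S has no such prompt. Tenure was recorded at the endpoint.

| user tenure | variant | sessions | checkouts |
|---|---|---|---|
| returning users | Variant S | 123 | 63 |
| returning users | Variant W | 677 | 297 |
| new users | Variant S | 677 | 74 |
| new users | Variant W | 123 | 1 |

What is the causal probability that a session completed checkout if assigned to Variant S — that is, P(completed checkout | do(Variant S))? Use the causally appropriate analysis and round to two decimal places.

User tenure here is a post-treatment variable shaped by the variant; conditioning on it would introduce bias rather than remove it. The overall comparison is the causal one.
So P(outcome | do(Variant S)) is just the pooled rate for Variant S: 137/800 = 0.171.

0.17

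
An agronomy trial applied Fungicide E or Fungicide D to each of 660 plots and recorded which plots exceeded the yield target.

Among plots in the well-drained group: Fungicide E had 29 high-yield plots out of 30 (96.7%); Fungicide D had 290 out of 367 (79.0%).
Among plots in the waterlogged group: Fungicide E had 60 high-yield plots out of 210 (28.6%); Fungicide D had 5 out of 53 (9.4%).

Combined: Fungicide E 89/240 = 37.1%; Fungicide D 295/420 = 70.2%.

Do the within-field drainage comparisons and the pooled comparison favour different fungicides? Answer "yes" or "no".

Within each field drainage level (well-drained 96.7% vs 79.0%; waterlogged 28.6% vs 9.4%), Fungicide E has the higher rate every time. Pooled: 37.1% vs 70.2% — Fungicide D has the higher rate overall. The two comparisons disagree.

yes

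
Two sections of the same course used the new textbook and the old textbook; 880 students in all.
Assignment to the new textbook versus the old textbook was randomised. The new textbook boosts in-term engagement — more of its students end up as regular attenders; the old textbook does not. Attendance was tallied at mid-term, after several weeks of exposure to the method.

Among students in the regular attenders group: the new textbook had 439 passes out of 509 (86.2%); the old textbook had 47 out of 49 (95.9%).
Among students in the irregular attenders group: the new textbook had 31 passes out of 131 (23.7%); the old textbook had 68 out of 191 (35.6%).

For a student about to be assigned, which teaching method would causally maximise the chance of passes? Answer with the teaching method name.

the new textbook

The distribution of mid-term attendance is itself part of what the teaching method does — it is an intermediate outcome. Holding it fixed would remove that part of the effect; the total effect is the pooled difference.
Pooled: the new textbook 73.4% vs the old textbook 47.9%; the new textbook is higher overall.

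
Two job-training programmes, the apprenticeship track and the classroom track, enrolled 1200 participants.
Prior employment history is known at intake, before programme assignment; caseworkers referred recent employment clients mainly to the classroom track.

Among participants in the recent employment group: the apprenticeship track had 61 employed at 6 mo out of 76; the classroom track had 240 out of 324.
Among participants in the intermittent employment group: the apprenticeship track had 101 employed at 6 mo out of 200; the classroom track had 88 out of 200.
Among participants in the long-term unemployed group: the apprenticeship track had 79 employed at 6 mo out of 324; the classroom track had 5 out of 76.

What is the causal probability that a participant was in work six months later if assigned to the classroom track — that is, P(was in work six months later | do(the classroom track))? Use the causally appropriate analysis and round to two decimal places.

the apprenticeship track is higher inside every prior employment history stratum but the classroom track is higher in aggregate. Whether to stratify depends on how prior employment history relates to the programme.
Nothing the programme does changes prior employment history; the imbalance is an allocation artefact. With prior employment history also predicting the outcome, the pooled figure is confounded, and the within-stratum comparison is the causal one.
Standardising the classroom track to the population prior employment history mix: 0.333·240/324 + 0.333·88/200 + 0.333·5/76 = 0.416.

0.42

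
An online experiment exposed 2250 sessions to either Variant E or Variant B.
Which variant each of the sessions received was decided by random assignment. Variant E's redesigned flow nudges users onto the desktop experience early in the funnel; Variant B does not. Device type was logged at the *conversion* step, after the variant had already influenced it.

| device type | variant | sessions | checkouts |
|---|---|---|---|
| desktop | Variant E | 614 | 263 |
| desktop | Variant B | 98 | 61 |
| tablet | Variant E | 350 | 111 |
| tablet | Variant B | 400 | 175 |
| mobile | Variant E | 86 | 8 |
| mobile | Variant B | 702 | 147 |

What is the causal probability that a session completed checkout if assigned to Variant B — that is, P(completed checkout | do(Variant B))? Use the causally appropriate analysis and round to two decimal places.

0.32

The distribution of device type is itself part of what the variant does — it is an intermediate outcome. Holding it fixed would remove that part of the effect; the total effect is the pooled difference.
So P(outcome | do(Variant B)) is just the pooled rate for Variant B: 383/1200 = 0.319.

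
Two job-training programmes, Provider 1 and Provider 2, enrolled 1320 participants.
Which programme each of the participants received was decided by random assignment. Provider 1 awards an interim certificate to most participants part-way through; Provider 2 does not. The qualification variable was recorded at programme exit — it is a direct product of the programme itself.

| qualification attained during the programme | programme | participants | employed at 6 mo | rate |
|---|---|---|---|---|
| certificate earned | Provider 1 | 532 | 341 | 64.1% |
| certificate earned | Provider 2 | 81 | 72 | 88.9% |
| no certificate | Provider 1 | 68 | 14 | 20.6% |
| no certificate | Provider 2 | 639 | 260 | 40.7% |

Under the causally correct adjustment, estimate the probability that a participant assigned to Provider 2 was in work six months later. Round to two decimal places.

Qualification attained during the programme lies on the pathway programme → qualification attained during the programme → outcome, so adjusting for it blocks the indirect effect. For the total causal effect of programme, use the unadjusted pooled rates.
So P(outcome | do(Provider 2)) is just the pooled rate for Provider 2: 332/720 = 0.461.

0.46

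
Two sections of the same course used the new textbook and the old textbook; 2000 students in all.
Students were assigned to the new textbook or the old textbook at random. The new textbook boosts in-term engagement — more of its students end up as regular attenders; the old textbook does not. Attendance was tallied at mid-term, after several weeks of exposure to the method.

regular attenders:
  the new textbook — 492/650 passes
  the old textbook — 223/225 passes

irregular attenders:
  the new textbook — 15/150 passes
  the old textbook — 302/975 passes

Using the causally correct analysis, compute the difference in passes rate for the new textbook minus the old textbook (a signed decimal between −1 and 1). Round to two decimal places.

Because the teaching method influences mid-term attendance, mid-term attendance is a post-treatment mediator, not a confounder. Stratifying on it would bias the estimate; the causal effect is the crude pooled difference.
The causal difference is the pooled difference: 0.634 − 0.438 = +0.196.

+0.20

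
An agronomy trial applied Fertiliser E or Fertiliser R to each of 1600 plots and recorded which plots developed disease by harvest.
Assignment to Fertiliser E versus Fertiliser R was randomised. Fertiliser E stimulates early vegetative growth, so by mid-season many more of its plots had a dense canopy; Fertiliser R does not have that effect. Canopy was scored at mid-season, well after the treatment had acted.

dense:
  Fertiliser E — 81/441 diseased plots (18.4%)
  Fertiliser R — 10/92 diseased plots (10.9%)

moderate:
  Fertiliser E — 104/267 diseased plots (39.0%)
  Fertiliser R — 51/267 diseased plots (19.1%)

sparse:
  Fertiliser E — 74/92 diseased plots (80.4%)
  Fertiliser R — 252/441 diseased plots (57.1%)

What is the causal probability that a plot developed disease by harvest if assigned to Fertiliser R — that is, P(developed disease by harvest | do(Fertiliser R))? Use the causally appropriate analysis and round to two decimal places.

0.39

The mid-season canopy-specific comparison favours Fertiliser R throughout, but the pooled figures favour Fertiliser E. The question is whether to condition on mid-season canopy.
Mid-season canopy lies on the pathway fertiliser → mid-season canopy → outcome, so adjusting for it blocks the indirect effect. For the total causal effect of fertiliser, use the unadjusted pooled rates.
So P(outcome | do(Fertiliser R)) is just the pooled rate for Fertiliser R: 313/800 = 0.391.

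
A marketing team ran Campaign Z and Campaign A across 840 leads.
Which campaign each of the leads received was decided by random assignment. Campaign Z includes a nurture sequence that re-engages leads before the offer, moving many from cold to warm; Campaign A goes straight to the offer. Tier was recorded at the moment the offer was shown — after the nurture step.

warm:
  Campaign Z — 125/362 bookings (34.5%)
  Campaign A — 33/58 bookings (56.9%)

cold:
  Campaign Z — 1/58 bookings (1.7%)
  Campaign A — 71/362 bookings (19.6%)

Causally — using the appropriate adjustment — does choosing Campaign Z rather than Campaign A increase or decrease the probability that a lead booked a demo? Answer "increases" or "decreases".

The distribution of engagement tier is itself part of what the campaign does — it is an intermediate outcome. Holding it fixed would remove that part of the effect; the total effect is the pooled difference.
Pooled: Campaign Z 30.0% vs Campaign A 24.8%; Campaign Z is higher overall.

increases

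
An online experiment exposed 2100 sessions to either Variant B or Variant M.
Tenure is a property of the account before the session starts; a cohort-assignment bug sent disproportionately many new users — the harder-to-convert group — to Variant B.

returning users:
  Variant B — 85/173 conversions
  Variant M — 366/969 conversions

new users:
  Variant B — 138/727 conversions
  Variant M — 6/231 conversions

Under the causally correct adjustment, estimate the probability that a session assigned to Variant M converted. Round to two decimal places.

Nothing the variant does changes user tenure; the imbalance is an allocation artefact. With user tenure also predicting the outcome, the pooled figure is confounded, and the within-stratum comparison is the causal one.
Standardising Variant M to the population user tenure mix: 0.544·366/969 + 0.456·6/231 = 0.217.

0.22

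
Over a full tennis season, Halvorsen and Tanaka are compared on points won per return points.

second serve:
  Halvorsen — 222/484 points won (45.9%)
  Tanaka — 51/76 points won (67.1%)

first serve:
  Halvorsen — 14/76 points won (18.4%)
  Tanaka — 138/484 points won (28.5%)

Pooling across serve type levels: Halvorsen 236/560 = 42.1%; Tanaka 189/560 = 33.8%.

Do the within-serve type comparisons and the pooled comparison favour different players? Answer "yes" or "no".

yes

Within each serve type level (second serve 45.9% vs 67.1%; first serve 18.4% vs 28.5%), Tanaka has the higher rate every time. Pooled: 42.1% vs 33.8% — Halvorsen has the higher rate overall. The two comparisons disagree.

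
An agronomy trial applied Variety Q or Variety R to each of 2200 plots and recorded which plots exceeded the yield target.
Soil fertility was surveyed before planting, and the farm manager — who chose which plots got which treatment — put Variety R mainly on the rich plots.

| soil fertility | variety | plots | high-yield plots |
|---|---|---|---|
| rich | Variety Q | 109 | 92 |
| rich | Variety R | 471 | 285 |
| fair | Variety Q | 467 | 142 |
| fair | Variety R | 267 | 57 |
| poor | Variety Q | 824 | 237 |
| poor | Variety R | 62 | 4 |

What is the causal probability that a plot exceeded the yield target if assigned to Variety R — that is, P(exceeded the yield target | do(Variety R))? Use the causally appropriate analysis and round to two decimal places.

0.26

The stratified and pooled comparisons disagree (Variety Q wins within each soil fertility; Variety R wins overall), so the answer turns on the causal role of soil fertility.
Here soil fertility is a common cause — it drives both which variety a case falls under and the outcome. The crude comparison mixes populations; the stratum-specific rates are the causally relevant ones.
Standardising Variety R to the population soil fertility mix: 0.264·285/471 + 0.334·57/267 + 0.403·4/62 = 0.257.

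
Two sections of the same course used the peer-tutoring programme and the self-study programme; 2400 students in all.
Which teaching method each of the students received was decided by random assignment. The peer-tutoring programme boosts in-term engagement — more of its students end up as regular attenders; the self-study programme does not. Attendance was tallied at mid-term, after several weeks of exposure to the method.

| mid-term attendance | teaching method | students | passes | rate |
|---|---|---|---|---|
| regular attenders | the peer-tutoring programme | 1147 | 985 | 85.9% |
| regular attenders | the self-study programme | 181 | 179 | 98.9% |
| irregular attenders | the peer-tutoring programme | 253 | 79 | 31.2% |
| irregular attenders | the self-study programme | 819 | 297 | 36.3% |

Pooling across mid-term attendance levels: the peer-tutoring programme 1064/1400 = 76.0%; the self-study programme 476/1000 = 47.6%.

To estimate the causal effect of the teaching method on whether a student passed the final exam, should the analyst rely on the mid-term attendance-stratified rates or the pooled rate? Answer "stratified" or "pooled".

pooled

Stratifying would compare teaching methods among students the teaching methods themselves sorted into mid-term attendance groups — a form of selection on an intermediate. The unconditioned pooled rates give the total causal effect.
Pooled: the peer-tutoring programme 76.0% vs the self-study programme 47.6%; the peer-tutoring programme is higher overall.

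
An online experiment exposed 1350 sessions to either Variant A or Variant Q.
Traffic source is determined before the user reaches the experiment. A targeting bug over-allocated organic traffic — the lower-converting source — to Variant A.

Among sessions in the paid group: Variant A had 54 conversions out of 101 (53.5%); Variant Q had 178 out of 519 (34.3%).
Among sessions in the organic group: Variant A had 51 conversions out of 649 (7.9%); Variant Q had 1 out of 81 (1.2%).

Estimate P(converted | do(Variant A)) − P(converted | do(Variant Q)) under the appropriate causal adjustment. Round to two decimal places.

Since traffic source is a pre-existing factor (not a product of the variant) and it affects the outcome on its own, it is a confounder. The stratified rates, not the pooled rate, identify the causal effect.
Adjusting over the population distribution of traffic source: 0.459·(0.535−0.343) + 0.541·(0.079−0.012) = +0.124.

+0.12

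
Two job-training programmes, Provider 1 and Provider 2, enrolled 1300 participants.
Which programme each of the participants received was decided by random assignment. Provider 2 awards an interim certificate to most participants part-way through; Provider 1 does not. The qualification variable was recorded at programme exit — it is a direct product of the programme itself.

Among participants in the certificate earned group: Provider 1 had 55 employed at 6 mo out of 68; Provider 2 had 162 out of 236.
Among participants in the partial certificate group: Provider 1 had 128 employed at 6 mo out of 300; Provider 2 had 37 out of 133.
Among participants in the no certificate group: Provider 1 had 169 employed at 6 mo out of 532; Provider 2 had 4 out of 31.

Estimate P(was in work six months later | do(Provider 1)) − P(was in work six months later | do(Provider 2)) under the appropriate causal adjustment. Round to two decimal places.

Qualification attained during the programme here is a post-treatment variable shaped by the programme; conditioning on it would introduce bias rather than remove it. The overall comparison is the causal one.
The causal difference is the pooled difference: 0.391 − 0.507 = -0.116.

-0.12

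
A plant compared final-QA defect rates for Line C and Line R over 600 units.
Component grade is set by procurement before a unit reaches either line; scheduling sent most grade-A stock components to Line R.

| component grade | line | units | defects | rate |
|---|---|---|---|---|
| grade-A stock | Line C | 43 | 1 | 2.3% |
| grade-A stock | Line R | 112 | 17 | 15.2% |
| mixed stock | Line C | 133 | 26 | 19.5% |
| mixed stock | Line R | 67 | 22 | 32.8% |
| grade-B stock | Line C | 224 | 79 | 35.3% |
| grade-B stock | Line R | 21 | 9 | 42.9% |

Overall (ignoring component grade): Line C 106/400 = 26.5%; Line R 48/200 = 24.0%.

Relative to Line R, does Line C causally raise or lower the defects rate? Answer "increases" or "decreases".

The stratified and pooled comparisons disagree (Line C wins within each component grade; Line R wins overall), so the answer turns on the causal role of component grade.
The imbalance in component grade arose from how units were allocated, not from anything the line did; and component grade independently affects the outcome. The pooled gap is confounded — condition on component grade.
Within each level — grade-A stock: 2.3% vs 15.2%; mixed stock: 19.5% vs 32.8%; grade-B stock: 35.3% vs 42.9% — Line C is lower every time.

decreases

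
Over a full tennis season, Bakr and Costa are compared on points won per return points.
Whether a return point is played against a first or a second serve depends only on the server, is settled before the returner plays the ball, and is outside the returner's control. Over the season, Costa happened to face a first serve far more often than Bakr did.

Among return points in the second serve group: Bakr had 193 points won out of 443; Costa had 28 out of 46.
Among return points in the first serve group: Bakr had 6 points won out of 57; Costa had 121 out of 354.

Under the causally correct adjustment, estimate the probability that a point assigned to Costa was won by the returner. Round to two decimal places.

0.49

Serve type differs across players for reasons unrelated to any effect of the player itself, and it separately predicts the outcome — a classic confounder. We must compare within serve type levels.
Standardising Costa to the population serve type mix: 0.543·28/46 + 0.457·121/354 = 0.487.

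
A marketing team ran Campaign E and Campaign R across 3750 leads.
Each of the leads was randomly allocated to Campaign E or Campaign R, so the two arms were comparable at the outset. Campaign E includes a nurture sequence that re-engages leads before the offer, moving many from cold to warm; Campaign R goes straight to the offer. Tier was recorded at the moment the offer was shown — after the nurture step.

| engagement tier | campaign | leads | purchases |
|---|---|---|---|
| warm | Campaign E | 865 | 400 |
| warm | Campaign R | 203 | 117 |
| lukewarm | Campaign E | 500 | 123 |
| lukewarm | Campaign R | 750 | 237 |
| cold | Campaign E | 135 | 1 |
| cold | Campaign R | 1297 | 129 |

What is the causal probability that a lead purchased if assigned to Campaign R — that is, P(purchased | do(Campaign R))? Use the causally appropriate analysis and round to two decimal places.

0.21

Within every engagement tier level Campaign R has the higher rate, yet pooled Campaign E does — Simpson's reversal.
Engagement tier is recorded after the campaign and is itself shifted by it — it sits on the causal path from campaign to outcome. Conditioning on a mediator would strip out part of the effect we want; the pooled comparison gives the total causal effect.
So P(outcome | do(Campaign R)) is just the pooled rate for Campaign R: 483/2250 = 0.215.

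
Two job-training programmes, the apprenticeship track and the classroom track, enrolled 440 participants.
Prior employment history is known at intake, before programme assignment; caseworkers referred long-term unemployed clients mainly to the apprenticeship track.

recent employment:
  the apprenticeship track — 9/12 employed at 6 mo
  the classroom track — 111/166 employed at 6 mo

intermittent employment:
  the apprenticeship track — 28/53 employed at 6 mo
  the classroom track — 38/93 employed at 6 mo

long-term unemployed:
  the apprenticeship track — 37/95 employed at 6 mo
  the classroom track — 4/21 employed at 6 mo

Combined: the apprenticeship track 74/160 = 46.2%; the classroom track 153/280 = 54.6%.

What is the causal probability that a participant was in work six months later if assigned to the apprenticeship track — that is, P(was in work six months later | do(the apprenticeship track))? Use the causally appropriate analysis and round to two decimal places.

The prior employment history-specific comparison favours the apprenticeship track throughout, but the pooled figures favour the classroom track. The question is whether to condition on prior employment history.
Prior employment history satisfies the back-door criterion: it is not a descendant of the programme, and it blocks the spurious path from programme to outcome. Adjusting for it (i.e., using the within-prior employment history rates) gives the causal effect.
Standardising the apprenticeship track to the population prior employment history mix: 0.405·9/12 + 0.332·28/53 + 0.264·37/95 = 0.581.

0.58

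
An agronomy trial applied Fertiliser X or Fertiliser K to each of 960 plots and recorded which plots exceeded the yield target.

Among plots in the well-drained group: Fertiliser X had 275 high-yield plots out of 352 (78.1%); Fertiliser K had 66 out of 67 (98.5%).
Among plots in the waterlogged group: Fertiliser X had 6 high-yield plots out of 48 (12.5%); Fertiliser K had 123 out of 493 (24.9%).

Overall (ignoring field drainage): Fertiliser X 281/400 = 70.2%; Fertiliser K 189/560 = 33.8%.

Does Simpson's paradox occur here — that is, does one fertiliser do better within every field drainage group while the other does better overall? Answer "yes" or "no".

yes

Within each field drainage level (well-drained 78.1% vs 98.5%; waterlogged 12.5% vs 24.9%), Fertiliser K has the higher rate every time. Pooled: 70.2% vs 33.8% — Fertiliser X has the higher rate overall. The two comparisons disagree.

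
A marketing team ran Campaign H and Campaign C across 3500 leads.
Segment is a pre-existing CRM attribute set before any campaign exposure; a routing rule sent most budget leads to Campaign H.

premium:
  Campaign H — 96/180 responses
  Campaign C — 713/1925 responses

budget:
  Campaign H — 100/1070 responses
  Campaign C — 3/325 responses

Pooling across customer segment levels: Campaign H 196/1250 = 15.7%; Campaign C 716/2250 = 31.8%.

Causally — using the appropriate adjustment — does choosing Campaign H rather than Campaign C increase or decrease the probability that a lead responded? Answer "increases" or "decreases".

increases

Customer segment differs across campaigns for reasons unrelated to any effect of the campaign itself, and it separately predicts the outcome — a classic confounder. We must compare within customer segment levels.
Within each level — premium: 53.3% vs 37.0%; budget: 9.3% vs 0.9% — Campaign H is higher every time.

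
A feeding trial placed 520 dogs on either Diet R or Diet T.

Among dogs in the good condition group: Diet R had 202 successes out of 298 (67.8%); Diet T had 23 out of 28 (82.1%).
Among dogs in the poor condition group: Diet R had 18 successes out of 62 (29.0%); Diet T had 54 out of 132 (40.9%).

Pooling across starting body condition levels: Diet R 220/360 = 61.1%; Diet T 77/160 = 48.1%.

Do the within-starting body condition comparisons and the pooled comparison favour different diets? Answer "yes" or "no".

yes

Within each starting body condition level (good condition 67.8% vs 82.1%; poor condition 29.0% vs 40.9%), Diet T has the higher rate every time. Pooled: 61.1% vs 48.1% — Diet R has the higher rate overall. The two comparisons disagree.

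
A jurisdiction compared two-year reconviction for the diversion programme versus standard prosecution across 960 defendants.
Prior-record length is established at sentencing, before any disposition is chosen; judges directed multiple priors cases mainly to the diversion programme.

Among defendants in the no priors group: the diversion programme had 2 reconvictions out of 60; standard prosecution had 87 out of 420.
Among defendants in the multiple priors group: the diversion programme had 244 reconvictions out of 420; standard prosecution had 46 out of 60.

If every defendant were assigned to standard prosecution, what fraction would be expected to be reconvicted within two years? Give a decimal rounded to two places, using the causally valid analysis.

The prior-record length-specific comparison favours the diversion programme throughout, but the pooled figures favour standard prosecution. The question is whether to condition on prior-record length.
Nothing the disposition does changes prior-record length; the imbalance is an allocation artefact. With prior-record length also predicting the outcome, the pooled figure is confounded, and the within-stratum comparison is the causal one.
Standardising standard prosecution to the population prior-record length mix: 0.500·87/420 + 0.500·46/60 = 0.487.

0.49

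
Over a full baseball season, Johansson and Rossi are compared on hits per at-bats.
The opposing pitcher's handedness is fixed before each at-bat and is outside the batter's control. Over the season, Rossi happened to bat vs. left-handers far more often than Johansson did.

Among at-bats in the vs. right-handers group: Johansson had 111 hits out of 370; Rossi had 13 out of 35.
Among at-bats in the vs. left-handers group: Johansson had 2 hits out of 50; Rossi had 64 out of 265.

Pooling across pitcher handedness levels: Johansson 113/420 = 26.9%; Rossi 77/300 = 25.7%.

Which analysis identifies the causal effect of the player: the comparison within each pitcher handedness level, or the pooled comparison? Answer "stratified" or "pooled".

stratified

The stratified and pooled comparisons disagree (Rossi wins within each pitcher handedness; Johansson wins overall), so the answer turns on the causal role of pitcher handedness.
Since pitcher handedness is a pre-existing factor (not a product of the player) and it affects the outcome on its own, it is a confounder. The stratified rates, not the pooled rate, identify the causal effect.
Within each level — vs. right-handers: 30.0% vs 37.1%; vs. left-handers: 4.0% vs 24.2% — Rossi is higher every time.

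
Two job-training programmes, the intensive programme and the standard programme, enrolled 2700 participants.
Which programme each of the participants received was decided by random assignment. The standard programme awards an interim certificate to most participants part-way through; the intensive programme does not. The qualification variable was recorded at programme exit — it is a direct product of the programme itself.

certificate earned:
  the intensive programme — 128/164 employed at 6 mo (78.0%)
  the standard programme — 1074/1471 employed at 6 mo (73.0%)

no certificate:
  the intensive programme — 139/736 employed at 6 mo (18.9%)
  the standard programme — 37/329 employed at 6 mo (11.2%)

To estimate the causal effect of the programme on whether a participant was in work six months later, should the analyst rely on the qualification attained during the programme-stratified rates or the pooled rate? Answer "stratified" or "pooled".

pooled

Qualification attained during the programme here is a post-treatment variable shaped by the programme; conditioning on it would introduce bias rather than remove it. The overall comparison is the causal one.
Pooled: the intensive programme 29.7% vs the standard programme 61.7%; the standard programme is higher overall.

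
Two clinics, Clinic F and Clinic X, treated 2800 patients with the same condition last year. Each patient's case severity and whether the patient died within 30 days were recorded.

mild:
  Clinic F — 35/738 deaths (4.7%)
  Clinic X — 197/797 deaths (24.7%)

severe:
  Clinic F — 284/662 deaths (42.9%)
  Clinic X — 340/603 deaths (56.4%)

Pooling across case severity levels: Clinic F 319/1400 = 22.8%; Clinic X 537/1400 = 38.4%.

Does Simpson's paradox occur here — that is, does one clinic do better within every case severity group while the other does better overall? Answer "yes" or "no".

Within each case severity level (mild 4.7% vs 24.7%; severe 42.9% vs 56.4%), Clinic F has the lower rate every time. Pooled: 22.8% vs 38.4% — Clinic F has the lower rate overall. They agree.

no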